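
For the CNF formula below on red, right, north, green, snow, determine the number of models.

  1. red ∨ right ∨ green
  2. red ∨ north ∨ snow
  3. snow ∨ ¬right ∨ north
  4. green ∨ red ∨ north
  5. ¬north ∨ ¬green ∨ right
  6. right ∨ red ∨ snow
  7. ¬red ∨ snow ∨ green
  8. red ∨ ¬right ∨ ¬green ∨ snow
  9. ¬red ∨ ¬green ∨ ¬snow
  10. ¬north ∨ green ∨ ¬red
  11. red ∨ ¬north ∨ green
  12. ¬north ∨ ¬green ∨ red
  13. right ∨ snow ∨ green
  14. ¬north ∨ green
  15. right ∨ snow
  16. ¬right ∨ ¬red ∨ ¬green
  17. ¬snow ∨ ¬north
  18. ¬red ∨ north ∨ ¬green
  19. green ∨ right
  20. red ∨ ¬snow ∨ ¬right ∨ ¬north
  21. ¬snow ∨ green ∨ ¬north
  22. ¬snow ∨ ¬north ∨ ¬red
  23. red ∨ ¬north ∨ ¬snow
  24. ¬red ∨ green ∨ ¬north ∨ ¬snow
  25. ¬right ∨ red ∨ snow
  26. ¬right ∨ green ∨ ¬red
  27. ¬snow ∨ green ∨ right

2

There are 2^5 = 32 truth assignments over (red, right, north, green, snow).
Split on north. With north = True, the clauses containing north are satisfied and ¬north drops from the rest; 0 of the 2^4 = 16 assignments to the other variables satisfy what remains.
With north = False, by the same count on the reduced clause set, 2 assignments work.
Total: 0 + 2 = 2.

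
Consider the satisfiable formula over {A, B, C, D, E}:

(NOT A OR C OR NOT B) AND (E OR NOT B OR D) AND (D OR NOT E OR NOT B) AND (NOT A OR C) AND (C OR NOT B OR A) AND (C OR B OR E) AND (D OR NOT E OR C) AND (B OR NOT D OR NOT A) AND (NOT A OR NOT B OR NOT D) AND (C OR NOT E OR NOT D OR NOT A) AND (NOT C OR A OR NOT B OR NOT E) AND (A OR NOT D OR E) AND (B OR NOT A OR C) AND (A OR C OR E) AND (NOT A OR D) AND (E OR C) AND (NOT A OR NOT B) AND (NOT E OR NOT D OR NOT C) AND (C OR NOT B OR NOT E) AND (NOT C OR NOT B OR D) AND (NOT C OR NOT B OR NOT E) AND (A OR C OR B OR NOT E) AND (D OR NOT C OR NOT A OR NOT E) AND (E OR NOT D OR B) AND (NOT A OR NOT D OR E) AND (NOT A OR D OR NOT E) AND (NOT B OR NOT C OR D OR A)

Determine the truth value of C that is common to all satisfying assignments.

Suppose C = false.
From the singleton clause (NOT A), A = false.
From the singleton clause (NOT B), B = false.
From the singleton clause (E), E = true.
Now (NOT E) is unsatisfied and unit — conflict.
So every satisfying assignment has C = True.

True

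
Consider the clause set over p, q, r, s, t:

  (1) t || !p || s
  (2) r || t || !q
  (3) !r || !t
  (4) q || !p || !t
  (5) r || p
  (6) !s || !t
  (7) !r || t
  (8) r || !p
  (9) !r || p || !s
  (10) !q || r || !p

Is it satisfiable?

Case r = false:
Unit clause (p) forces p = true.
But (!p) is also a unit clause — contradiction.
Undo r and try r = true.
Unit clause (!t) forces t = false.
But (t) is also a unit clause — contradiction.
Both values of r lead to a conflict.
No assignment satisfies every clause.

No, unsatisfiable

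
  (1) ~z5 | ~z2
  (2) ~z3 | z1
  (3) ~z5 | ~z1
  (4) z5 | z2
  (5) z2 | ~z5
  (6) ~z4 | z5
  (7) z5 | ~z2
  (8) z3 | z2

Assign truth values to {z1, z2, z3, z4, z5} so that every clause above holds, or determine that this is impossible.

UNSATISFIABLE

Case z5 = 0:
Unit clause (z2) forces z2 = 1.
But (~z2) is also a unit clause — contradiction.
That branch fails; take z5 = 1 instead.
Unit clause (~z2) forces z2 = 0.
But (z2) is also a unit clause — contradiction.
Neither z5 = 1 nor z5 = 0 works.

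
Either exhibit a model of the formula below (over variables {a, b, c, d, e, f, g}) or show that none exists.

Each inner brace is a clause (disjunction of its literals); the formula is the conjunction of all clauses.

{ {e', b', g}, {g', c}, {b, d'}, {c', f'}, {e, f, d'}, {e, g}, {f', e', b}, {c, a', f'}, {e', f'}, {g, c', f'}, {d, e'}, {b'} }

a=1, b=0, c=1, d=0, e=0, f=0, g=1

(b') alone gives b = 0.
(d') alone gives d = 0.
(e') alone gives e = 0.
(g) alone gives g = 1.
(c) alone gives c = 1.
(f') alone gives f = 0.
No clause remains; a is free.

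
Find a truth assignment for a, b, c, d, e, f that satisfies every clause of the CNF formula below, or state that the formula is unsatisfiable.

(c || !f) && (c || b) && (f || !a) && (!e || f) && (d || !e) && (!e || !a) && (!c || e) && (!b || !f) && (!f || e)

a=false, b=true, c=false, d=false, e=false, f=false

Case c = false:
From the singleton clause (!f), f = false.
From the singleton clause (b), b = true.
From the singleton clause (!a), a = false.
From the singleton clause (!e), e = false.
No clause remains; d is free.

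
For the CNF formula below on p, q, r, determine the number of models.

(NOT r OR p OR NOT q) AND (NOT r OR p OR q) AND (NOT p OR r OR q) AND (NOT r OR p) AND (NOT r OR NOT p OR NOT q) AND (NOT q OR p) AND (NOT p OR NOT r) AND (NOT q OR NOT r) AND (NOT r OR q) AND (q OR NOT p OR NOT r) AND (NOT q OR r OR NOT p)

There are 2^3 = 8 truth assignments over (p, q, r).
Check each against the 11 clauses (columns in the order p, q, r):
  F F F  ✓ satisfies all
  F F T  ✗ fails (NOT r OR p OR q)
  F T F  ✗ fails (NOT q OR p)
  F T T  ✗ fails (NOT r OR p OR NOT q)
  T F F  ✗ fails (NOT p OR r OR q)
  T F T  ✗ fails (NOT p OR NOT r)
  T T F  ✗ fails (NOT q OR r OR NOT p)
  T T T  ✗ fails (NOT r OR NOT p OR NOT q)
1 of the 8 rows is a model.

1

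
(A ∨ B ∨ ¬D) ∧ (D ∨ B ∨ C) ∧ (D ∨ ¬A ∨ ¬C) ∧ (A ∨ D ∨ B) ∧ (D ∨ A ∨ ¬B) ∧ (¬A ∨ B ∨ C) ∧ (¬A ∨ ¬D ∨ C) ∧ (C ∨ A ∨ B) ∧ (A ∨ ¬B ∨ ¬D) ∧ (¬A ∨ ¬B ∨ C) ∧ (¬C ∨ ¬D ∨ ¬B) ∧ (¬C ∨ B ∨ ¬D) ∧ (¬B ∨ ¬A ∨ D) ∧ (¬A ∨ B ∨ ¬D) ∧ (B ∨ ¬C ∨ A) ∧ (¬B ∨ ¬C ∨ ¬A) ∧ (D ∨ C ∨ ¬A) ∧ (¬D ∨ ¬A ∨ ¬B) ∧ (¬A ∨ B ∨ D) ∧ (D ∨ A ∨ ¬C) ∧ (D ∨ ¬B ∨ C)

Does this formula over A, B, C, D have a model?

Try A = True.
Try D = True.
(C) alone gives C = True.
(¬B) alone gives B = False.
Now (B) is unsatisfied and unit — conflict.
So D must be the other value — set D = False.
(¬C) alone gives C = False.
Now (C) is unsatisfied and unit — conflict.
Either choice for D ends in contradiction.
So A must be the other value — set A = False.
Try B = True.
(D) alone gives D = True.
Now (¬D) is unsatisfied and unit — conflict.
So B must be the other value — set B = False.
(¬D) alone gives D = False.
Now (D) is unsatisfied and unit — conflict.
Either choice for B ends in contradiction.
Either choice for A ends in contradiction.
No assignment satisfies every clause.

Unsatisfiable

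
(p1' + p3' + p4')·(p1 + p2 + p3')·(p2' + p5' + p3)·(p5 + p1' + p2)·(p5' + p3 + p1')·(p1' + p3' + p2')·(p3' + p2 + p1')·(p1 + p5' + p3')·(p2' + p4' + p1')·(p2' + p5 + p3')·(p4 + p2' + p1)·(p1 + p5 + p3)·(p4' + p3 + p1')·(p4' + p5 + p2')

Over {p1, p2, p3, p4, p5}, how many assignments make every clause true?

There are 2^5 = 32 truth assignments over (p1, p2, p3, p4, p5).
Split on p4. With p4 = 1, the clauses containing p4 are satisfied and p4' drops from the rest; 1 of the 2^4 = 16 assignments to the other variables satisfy what remains.
With p4 = 0, by the same count on the reduced clause set, 2 assignments work.
Total: 1 + 2 = 3.

3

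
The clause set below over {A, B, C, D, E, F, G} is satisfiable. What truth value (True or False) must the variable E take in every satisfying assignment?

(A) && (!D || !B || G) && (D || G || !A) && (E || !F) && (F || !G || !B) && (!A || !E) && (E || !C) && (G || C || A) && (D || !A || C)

False

Suppose E = true.
(A) alone gives A = true.
Now (!A) is unsatisfied and unit — conflict.
So every satisfying assignment has E = False.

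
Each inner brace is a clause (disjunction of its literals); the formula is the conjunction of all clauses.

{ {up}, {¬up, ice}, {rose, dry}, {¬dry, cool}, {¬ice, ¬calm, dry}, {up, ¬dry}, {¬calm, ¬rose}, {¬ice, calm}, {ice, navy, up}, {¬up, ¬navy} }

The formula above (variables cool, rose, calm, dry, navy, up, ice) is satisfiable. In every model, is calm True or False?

Suppose calm = False.
The clause (up) is unit, so up = True.
The clause (ice) is unit, so ice = True.
That conflicts with the unit clause (¬ice).
So every satisfying assignment has calm = True.

True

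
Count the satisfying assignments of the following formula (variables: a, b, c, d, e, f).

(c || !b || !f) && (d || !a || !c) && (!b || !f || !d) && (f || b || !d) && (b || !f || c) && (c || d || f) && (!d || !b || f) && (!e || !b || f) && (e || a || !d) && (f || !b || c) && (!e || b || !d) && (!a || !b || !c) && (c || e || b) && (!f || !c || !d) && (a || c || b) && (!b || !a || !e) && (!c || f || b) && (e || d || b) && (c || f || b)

4

There are 2^6 = 64 truth assignments over (a, b, c, d, e, f).
Split on f. With f = true, the clauses containing f are satisfied and !f drops from the rest; 3 of the 2^5 = 32 assignments to the other variables satisfy what remains.
With f = false, by the same count on the reduced clause set, 1 assignment works.
Total: 3 + 1 = 4.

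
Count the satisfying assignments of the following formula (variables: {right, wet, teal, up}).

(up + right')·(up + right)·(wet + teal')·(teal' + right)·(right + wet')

4

There are 2^4 = 16 truth assignments over (right, wet, teal, up).
Check each against the 5 clauses (columns in the order right, wet, teal, up):
  F F F F  ✗ fails (up + right)
  F F F T  ✓ satisfies all
  F F T F  ✗ fails (up + right)
  F F T T  ✗ fails (wet + teal')
  F T F F  ✗ fails (up + right)
  F T F T  ✗ fails (right + wet')
  F T T F  ✗ fails (up + right)
  F T T T  ✗ fails (teal' + right)
  T F F F  ✗ fails (up + right')
  T F F T  ✓ satisfies all
  T F T F  ✗ fails (up + right')
  T F T T  ✗ fails (wet + teal')
  T T F F  ✗ fails (up + right')
  T T F T  ✓ satisfies all
  T T T F  ✗ fails (up + right')
  T T T T  ✓ satisfies all
4 of the 16 rows are models.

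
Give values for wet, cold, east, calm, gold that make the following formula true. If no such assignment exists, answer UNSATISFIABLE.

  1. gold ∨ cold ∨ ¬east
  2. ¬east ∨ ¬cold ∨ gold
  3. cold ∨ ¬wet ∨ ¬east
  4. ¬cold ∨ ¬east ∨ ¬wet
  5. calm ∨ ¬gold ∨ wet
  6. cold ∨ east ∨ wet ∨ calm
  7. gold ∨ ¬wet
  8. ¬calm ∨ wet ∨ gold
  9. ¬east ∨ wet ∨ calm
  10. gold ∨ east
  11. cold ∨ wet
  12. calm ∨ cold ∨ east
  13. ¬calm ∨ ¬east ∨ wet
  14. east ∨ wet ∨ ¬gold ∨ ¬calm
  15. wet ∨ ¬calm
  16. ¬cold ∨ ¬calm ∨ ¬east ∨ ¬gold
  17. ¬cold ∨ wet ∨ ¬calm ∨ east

wet=True, cold=True, east=False, calm=False, gold=True

Branch on gold: set gold = True.
Branch on calm: set calm = False.
The clause (wet) is unit, so wet = True.
Branch on cold: set cold = True.
The clause (¬east) is unit, so east = False.
This assignment satisfies each clause.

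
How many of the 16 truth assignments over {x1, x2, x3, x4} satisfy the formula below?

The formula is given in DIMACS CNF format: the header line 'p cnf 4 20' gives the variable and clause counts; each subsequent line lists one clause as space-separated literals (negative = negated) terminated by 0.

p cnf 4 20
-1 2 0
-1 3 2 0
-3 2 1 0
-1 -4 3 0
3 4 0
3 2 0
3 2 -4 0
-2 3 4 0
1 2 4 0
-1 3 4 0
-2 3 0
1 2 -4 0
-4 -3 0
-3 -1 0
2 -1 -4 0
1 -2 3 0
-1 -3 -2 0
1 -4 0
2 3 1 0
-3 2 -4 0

1

There are 2^4 = 16 truth assignments over (x1, x2, x3, x4).
Split on x2. With x2 = True, the clauses containing x2 are satisfied and ¬x2 drops from the rest; 1 of the 2^3 = 8 assignments to the other variables satisfy what remains.
With x2 = False, by the same count on the reduced clause set, 0 assignments work.
(One model: x1=F, x2=T, x3=T, x4=F.)
Total: 1 + 0 = 1.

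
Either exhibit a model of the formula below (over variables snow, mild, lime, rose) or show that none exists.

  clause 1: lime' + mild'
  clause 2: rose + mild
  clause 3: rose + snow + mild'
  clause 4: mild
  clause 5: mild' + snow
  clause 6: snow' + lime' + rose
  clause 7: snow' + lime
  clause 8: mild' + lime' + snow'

Unit clause (mild) forces mild = 1.
Unit clause (lime') forces lime = 0.
Unit clause (snow) forces snow = 1.
But (snow') is also a unit clause — contradiction.

UNSATISFIABLE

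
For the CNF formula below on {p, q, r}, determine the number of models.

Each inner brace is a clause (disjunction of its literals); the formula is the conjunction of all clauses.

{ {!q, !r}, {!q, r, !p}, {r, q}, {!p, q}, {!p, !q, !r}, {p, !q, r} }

There are 2^3 = 8 truth assignments over (p, q, r).
Check each against the 6 clauses (columns in the order p, q, r):
  F F F  ✗ fails (r || q)
  F F T  ✓ satisfies all
  F T F  ✗ fails (p || !q || r)
  F T T  ✗ fails (!q || !r)
  T F F  ✗ fails (r || q)
  T F T  ✗ fails (!p || q)
  T T F  ✗ fails (!q || r || !p)
  T T T  ✗ fails (!q || !r)
1 of the 8 rows is a model.

1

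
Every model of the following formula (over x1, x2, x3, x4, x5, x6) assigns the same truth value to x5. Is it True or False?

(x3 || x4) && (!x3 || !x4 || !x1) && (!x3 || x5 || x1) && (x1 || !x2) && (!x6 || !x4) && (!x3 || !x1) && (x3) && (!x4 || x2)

True

Suppose x5 = false.
From the singleton clause (x3), x3 = true.
From the singleton clause (x1), x1 = true.
Now (!x1) is unsatisfied and unit — conflict.
So every satisfying assignment has x5 = True.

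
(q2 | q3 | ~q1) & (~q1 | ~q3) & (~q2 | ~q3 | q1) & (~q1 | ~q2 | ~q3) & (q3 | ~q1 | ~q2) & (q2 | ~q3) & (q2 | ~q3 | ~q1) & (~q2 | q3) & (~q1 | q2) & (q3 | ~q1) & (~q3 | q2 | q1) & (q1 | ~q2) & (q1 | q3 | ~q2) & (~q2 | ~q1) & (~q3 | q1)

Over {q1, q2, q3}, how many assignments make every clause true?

There are 2^3 = 8 truth assignments over (q1, q2, q3).
Check each against the 15 clauses (columns in the order q1, q2, q3):
  F F F  ✓ satisfies all
  F F T  ✗ fails (q2 | ~q3)
  F T F  ✗ fails (~q2 | q3)
  F T T  ✗ fails (~q2 | ~q3 | q1)
  T F F  ✗ fails (q2 | q3 | ~q1)
  T F T  ✗ fails (~q1 | ~q3)
  T T F  ✗ fails (q3 | ~q1 | ~q2)
  T T T  ✗ fails (~q1 | ~q3)
1 of the 8 rows is a model.

1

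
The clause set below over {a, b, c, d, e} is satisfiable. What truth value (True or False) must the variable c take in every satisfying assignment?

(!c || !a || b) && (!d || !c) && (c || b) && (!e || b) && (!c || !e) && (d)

False

Suppose c = true.
The clause (!d) is unit, so d = false.
That conflicts with the unit clause (d).
So every satisfying assignment has c = False.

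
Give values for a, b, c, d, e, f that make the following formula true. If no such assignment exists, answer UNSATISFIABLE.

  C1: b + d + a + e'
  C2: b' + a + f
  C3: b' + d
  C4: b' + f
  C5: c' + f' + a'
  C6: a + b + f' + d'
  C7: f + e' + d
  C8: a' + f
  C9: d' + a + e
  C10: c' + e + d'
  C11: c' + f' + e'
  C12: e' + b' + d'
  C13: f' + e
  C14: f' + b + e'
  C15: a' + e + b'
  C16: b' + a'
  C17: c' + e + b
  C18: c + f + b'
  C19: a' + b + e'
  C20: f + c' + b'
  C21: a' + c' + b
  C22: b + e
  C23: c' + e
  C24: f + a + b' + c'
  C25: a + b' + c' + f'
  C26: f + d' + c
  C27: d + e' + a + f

Case b = 0:
(e) alone gives e = 1.
(f') alone gives f = 0.
(d) alone gives d = 1.
(a') alone gives a = 0.
(c) alone gives c = 1.
Every clause now holds.

a ↦ 0; b ↦ 0; c ↦ 1; d ↦ 1; e ↦ 1; f ↦ 0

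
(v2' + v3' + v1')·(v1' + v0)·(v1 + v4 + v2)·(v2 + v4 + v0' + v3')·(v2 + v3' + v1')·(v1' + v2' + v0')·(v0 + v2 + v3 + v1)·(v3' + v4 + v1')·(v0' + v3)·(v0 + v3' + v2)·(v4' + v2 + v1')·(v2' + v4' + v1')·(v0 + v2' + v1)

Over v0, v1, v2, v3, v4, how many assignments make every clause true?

There are 2^5 = 32 truth assignments over (v0, v1, v2, v3, v4).
Split on v2. With v2 = 1, the clauses containing v2 are satisfied and v2' drops from the rest; 2 of the 2^4 = 16 assignments to the other variables satisfy what remains.
With v2 = 0, by the same count on the reduced clause set, 1 assignment works.
(One model: v0=T, v1=F, v2=F, v3=T, v4=T.)
Total: 2 + 1 = 3.

3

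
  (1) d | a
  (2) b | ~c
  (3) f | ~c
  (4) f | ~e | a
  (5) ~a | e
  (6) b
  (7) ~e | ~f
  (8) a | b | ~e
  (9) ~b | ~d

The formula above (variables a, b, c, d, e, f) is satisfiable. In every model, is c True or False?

False

Suppose c = 1.
Unit clause (b) forces b = 1.
Unit clause (f) forces f = 1.
Unit clause (~e) forces e = 0.
Unit clause (~a) forces a = 0.
Unit clause (d) forces d = 1.
Now (~d) is unsatisfied and unit — conflict.
So every satisfying assignment has c = False.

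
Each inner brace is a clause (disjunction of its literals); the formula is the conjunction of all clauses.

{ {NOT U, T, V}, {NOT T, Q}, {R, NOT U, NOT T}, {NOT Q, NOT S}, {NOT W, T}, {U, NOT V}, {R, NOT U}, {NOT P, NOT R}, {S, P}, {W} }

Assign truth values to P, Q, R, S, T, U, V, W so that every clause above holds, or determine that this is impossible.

P=true,  Q=true,  R=false,  S=false,  T=true,  U=false,  V=false,  W=true

From the singleton clause (W), W = true.
From the singleton clause (T), T = true.
From the singleton clause (Q), Q = true.
From the singleton clause (NOT S), S = false.
From the singleton clause (P), P = true.
From the singleton clause (NOT R), R = false.
From the singleton clause (NOT U), U = false.
From the singleton clause (NOT V), V = false.
All clauses are satisfied.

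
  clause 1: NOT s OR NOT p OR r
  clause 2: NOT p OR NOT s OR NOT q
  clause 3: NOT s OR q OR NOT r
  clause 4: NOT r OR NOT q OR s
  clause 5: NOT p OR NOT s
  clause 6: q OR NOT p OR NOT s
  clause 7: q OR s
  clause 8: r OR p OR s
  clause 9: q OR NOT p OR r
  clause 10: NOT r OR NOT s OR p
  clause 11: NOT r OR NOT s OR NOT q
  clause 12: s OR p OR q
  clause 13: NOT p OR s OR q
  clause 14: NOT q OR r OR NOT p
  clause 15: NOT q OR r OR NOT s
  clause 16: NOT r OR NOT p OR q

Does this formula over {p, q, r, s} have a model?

Branch on p: set p = false.
Branch on q: set q = false.
From the singleton clause (s), s = true.
From the singleton clause (NOT r), r = false.
All clauses are satisfied.
A satisfying assignment: p=false,  q=false,  r=false,  s=true.

Satisfiable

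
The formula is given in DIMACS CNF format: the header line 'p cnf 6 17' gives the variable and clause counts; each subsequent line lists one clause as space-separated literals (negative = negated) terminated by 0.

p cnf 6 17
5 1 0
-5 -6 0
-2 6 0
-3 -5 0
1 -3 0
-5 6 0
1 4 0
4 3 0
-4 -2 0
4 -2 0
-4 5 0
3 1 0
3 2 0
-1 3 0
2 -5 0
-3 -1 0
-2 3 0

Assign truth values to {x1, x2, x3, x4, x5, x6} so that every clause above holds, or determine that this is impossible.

Case x5 = True:
The clause (¬x6) is unit, so x6 = False.
That conflicts with the unit clause (x6).
Undo x5 and try x5 = False.
The clause (x1) is unit, so x1 = True.
The clause (¬x4) is unit, so x4 = False.
The clause (x3) is unit, so x3 = True.
That conflicts with the unit clause (¬x3).
Neither x5 = True nor x5 = False works.

UNSATISFIABLE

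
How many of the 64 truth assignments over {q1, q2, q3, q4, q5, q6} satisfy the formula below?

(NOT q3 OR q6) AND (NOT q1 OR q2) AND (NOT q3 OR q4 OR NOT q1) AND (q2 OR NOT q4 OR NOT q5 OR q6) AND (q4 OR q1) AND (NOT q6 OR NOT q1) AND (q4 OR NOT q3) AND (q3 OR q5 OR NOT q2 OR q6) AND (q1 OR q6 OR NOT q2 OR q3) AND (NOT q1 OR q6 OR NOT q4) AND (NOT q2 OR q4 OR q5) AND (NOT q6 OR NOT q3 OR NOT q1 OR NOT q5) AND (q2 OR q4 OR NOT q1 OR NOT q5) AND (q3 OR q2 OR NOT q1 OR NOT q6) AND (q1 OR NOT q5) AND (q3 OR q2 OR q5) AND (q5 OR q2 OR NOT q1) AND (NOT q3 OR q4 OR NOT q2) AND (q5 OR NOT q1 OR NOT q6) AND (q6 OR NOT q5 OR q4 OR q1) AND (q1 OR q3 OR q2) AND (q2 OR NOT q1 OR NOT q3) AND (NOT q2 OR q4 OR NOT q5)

There are 2^6 = 64 truth assignments over (q1, q2, q3, q4, q5, q6).
Split on q4. With q4 = true, the clauses containing q4 are satisfied and NOT q4 drops from the rest; 3 of the 2^5 = 32 assignments to the other variables satisfy what remains.
With q4 = false, by the same count on the reduced clause set, 0 assignments work.
(One model: q1=F, q2=F, q3=T, q4=T, q5=F, q6=T.)
Total: 3 + 0 = 3.

3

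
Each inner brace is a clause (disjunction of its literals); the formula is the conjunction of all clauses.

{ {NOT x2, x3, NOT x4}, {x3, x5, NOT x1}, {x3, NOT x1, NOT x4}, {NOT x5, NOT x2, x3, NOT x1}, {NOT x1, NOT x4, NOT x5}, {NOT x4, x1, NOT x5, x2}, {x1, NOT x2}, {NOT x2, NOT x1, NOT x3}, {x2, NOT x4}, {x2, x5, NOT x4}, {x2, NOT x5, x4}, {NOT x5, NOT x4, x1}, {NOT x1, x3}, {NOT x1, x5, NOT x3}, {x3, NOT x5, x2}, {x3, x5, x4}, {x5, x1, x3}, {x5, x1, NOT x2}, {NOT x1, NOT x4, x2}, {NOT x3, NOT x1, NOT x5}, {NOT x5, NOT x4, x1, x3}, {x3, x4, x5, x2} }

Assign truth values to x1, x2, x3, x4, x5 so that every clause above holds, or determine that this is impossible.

x1: false,  x2: false,  x3: true,  x4: false,  x5: false

Branch on x1: set x1 = false.
From the singleton clause (NOT x2), x2 = false.
From the singleton clause (NOT x4), x4 = false.
From the singleton clause (NOT x5), x5 = false.
From the singleton clause (x3), x3 = true.
This assignment satisfies each clause.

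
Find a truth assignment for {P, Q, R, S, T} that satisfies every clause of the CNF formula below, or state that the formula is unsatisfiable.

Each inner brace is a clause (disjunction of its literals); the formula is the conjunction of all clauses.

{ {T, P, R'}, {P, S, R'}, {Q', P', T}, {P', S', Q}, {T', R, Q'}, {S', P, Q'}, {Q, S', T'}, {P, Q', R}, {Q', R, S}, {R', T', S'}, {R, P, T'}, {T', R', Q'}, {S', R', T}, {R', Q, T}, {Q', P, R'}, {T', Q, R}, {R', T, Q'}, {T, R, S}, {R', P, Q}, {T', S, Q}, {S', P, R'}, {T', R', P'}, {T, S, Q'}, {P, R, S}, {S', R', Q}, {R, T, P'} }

P=0; Q=0; R=0; S=1; T=0

Branch on T: set T = 0.
Branch on P: set P = 0.
(R') alone gives R = 0.
(Q') alone gives Q = 0.
(S) alone gives S = 1.
Every clause now holds.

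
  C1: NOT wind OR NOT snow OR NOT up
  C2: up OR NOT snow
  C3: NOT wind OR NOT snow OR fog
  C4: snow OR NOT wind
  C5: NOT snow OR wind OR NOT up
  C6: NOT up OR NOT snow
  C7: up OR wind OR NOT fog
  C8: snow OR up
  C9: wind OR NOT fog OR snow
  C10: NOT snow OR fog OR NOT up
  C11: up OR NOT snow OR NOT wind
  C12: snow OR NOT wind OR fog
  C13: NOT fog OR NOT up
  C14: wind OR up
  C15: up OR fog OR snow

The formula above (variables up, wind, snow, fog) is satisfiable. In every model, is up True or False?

Suppose up = false.
(NOT snow) alone gives snow = false.
But (snow) is also a unit clause — contradiction.
So every satisfying assignment has up = True.

True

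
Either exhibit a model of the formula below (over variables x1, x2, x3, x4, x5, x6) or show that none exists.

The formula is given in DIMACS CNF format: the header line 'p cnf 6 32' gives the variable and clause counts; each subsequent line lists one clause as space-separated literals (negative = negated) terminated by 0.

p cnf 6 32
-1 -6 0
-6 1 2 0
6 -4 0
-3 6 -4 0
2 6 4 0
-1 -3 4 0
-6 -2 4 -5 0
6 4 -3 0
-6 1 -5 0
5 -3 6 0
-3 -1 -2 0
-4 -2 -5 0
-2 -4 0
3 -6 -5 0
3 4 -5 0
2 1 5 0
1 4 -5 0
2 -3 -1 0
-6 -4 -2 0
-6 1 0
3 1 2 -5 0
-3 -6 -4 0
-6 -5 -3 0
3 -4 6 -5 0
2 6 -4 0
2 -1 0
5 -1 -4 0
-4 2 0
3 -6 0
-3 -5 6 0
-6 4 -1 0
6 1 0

x1: True,  x2: True,  x3: False,  x4: False,  x5: False,  x6: False

Case x1 = True:
From the singleton clause (¬x6), x6 = False.
From the singleton clause (¬x4), x4 = False.
From the singleton clause (x2), x2 = True.
From the singleton clause (¬x3), x3 = False.
From the singleton clause (¬x5), x5 = False.
Every clause now holds.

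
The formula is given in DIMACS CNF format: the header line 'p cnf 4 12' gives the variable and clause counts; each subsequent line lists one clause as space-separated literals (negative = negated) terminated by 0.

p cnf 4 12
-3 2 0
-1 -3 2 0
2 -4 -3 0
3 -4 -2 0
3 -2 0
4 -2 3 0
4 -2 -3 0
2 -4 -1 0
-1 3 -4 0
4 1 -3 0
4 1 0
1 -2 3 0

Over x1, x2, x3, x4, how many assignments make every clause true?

4

There are 2^4 = 16 truth assignments over (x1, x2, x3, x4).
Check each against the 12 clauses (columns in the order x1, x2, x3, x4):
  F F F F  ✗ fails (x4 ∨ x1)
  F F F T  ✓ satisfies all
  F F T F  ✗ fails (¬x3 ∨ x2)
  F F T T  ✗ fails (¬x3 ∨ x2)
  F T F F  ✗ fails (x3 ∨ ¬x2)
  F T F T  ✗ fails (x3 ∨ ¬x4 ∨ ¬x2)
  F T T F  ✗ fails (x4 ∨ ¬x2 ∨ ¬x3)
  F T T T  ✓ satisfies all
  T F F F  ✓ satisfies all
  T F F T  ✗ fails (x2 ∨ ¬x4 ∨ ¬x1)
  T F T F  ✗ fails (¬x3 ∨ x2)
  T F T T  ✗ fails (¬x3 ∨ x2)
  T T F F  ✗ fails (x3 ∨ ¬x2)
  T T F T  ✗ fails (x3 ∨ ¬x4 ∨ ¬x2)
  T T T F  ✗ fails (x4 ∨ ¬x2 ∨ ¬x3)
  T T T T  ✓ satisfies all
4 of the 16 rows are models.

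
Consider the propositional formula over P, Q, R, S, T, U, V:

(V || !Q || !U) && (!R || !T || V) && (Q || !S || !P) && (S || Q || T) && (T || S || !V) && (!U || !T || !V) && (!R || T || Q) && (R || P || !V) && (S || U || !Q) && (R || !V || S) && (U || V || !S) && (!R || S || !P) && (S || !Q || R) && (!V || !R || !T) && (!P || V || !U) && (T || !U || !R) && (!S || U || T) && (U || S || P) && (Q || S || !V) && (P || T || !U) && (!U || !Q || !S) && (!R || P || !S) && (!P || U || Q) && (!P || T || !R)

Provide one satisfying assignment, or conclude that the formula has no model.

P ↦ true,  Q ↦ true,  R ↦ false,  S ↦ true,  T ↦ true,  U ↦ false,  V ↦ true

Branch on V: set V = true.
Branch on T: set T = true.
(!U) alone gives U = false.
(!R) alone gives R = false.
(P) alone gives P = true.
(S) alone gives S = true.
(Q) alone gives Q = true.
All clauses are satisfied.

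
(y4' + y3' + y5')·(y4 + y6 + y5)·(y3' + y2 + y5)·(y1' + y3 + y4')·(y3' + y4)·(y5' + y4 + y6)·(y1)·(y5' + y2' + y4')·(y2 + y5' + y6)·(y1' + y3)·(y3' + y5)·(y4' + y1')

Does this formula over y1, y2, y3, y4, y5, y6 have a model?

(y1) alone gives y1 = 1.
(y3) alone gives y3 = 1.
(y4) alone gives y4 = 1.
That conflicts with the unit clause (y4').
No assignment satisfies every clause.

Unsatisfiable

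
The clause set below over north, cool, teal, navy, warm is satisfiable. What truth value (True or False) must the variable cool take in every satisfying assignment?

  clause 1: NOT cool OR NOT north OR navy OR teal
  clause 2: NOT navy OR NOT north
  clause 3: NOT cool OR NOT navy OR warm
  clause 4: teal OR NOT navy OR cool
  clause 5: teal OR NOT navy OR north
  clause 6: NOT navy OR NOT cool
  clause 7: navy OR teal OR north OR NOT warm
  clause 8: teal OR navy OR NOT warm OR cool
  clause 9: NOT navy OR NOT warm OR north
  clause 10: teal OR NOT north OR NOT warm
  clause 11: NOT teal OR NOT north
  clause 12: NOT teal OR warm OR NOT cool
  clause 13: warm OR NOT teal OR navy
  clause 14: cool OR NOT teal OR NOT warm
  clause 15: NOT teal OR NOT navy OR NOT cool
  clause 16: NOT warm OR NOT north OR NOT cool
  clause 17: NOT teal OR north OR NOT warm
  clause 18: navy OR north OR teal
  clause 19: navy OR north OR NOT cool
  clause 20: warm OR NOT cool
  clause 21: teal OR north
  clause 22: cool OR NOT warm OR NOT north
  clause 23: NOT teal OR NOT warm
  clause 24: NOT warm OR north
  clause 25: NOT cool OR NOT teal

False

Suppose cool = true.
From the singleton clause (NOT navy), navy = false.
From the singleton clause (north), north = true.
From the singleton clause (teal), teal = true.
Now (NOT teal) is unsatisfied and unit — conflict.
So every satisfying assignment has cool = False.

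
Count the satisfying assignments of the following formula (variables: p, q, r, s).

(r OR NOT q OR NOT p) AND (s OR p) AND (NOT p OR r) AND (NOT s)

There are 2^4 = 16 truth assignments over (p, q, r, s).
Check each against the 4 clauses (columns in the order p, q, r, s):
  F F F F  ✗ fails (s OR p)
  F F F T  ✗ fails (NOT s)
  F F T F  ✗ fails (s OR p)
  F F T T  ✗ fails (NOT s)
  F T F F  ✗ fails (s OR p)
  F T F T  ✗ fails (NOT s)
  F T T F  ✗ fails (s OR p)
  F T T T  ✗ fails (NOT s)
  T F F F  ✗ fails (NOT p OR r)
  T F F T  ✗ fails (NOT p OR r)
  T F T F  ✓ satisfies all
  T F T T  ✗ fails (NOT s)
  T T F F  ✗ fails (r OR NOT q OR NOT p)
  T T F T  ✗ fails (r OR NOT q OR NOT p)
  T T T F  ✓ satisfies all
  T T T T  ✗ fails (NOT s)
2 of the 16 rows are models.

2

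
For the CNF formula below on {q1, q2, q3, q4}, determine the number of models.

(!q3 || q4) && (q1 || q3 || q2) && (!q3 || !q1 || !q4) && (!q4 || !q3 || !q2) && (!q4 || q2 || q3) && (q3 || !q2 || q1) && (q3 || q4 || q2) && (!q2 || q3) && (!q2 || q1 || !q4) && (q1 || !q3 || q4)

1

There are 2^4 = 16 truth assignments over (q1, q2, q3, q4).
Check each against the 10 clauses (columns in the order q1, q2, q3, q4):
  F F F F  ✗ fails (q1 || q3 || q2)
  F F F T  ✗ fails (q1 || q3 || q2)
  F F T F  ✗ fails (!q3 || q4)
  F F T T  ✓ satisfies all
  F T F F  ✗ fails (q3 || !q2 || q1)
  F T F T  ✗ fails (q3 || !q2 || q1)
  F T T F  ✗ fails (!q3 || q4)
  F T T T  ✗ fails (!q4 || !q3 || !q2)
  T F F F  ✗ fails (q3 || q4 || q2)
  T F F T  ✗ fails (!q4 || q2 || q3)
  T F T F  ✗ fails (!q3 || q4)
  T F T T  ✗ fails (!q3 || !q1 || !q4)
  T T F F  ✗ fails (!q2 || q3)
  T T F T  ✗ fails (!q2 || q3)
  T T T F  ✗ fails (!q3 || q4)
  T T T T  ✗ fails (!q3 || !q1 || !q4)
1 of the 16 rows is a model.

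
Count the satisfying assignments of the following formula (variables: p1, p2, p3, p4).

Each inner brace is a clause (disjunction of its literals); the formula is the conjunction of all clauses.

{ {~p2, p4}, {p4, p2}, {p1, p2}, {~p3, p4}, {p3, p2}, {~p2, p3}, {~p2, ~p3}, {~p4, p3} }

There are 2^4 = 16 truth assignments over (p1, p2, p3, p4).
Check each against the 8 clauses (columns in the order p1, p2, p3, p4):
  F F F F  ✗ fails (p4 | p2)
  F F F T  ✗ fails (p1 | p2)
  F F T F  ✗ fails (p4 | p2)
  F F T T  ✗ fails (p1 | p2)
  F T F F  ✗ fails (~p2 | p4)
  F T F T  ✗ fails (~p2 | p3)
  F T T F  ✗ fails (~p2 | p4)
  F T T T  ✗ fails (~p2 | ~p3)
  T F F F  ✗ fails (p4 | p2)
  T F F T  ✗ fails (p3 | p2)
  T F T F  ✗ fails (p4 | p2)
  T F T T  ✓ satisfies all
  T T F F  ✗ fails (~p2 | p4)
  T T F T  ✗ fails (~p2 | p3)
  T T T F  ✗ fails (~p2 | p4)
  T T T T  ✗ fails (~p2 | ~p3)
1 of the 16 rows is a model.

1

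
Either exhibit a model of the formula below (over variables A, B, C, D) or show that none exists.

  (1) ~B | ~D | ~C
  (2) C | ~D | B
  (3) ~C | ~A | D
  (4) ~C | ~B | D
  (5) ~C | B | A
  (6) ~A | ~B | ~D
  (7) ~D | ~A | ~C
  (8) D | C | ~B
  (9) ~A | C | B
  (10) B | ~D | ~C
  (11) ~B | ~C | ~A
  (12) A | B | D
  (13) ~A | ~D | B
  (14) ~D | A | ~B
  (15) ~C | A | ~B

Branch on B: set B = 0.
Branch on C: set C = 1.
The clause (A) is unit, so A = 1.
The clause (D) is unit, so D = 1.
That conflicts with the unit clause (~D).
Backtrack on C: now try C = 0.
The clause (~D) is unit, so D = 0.
The clause (~A) is unit, so A = 0.
That conflicts with the unit clause (A).
Either choice for C ends in contradiction.
Backtrack on B: now try B = 1.
Branch on D: set D = 0.
The clause (~C) is unit, so C = 0.
That conflicts with the unit clause (C).
Backtrack on D: now try D = 1.
The clause (~C) is unit, so C = 0.
The clause (~A) is unit, so A = 0.
That conflicts with the unit clause (A).
Either choice for D ends in contradiction.
Either choice for B ends in contradiction.

UNSATISFIABLE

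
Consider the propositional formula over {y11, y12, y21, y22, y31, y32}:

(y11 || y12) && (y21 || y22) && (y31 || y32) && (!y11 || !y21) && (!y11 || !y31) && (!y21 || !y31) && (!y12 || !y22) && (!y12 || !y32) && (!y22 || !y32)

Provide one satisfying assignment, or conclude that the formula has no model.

Case y11 = true:
The clause (!y21) is unit, so y21 = false.
The clause (y22) is unit, so y22 = true.
The clause (!y31) is unit, so y31 = false.
The clause (y32) is unit, so y32 = true.
That conflicts with the unit clause (!y32).
That branch fails; take y11 = false instead.
The clause (y12) is unit, so y12 = true.
The clause (!y22) is unit, so y22 = false.
The clause (y21) is unit, so y21 = true.
The clause (!y31) is unit, so y31 = false.
The clause (y32) is unit, so y32 = true.
That conflicts with the unit clause (!y32).
Either choice for y11 ends in contradiction.

UNSATISFIABLE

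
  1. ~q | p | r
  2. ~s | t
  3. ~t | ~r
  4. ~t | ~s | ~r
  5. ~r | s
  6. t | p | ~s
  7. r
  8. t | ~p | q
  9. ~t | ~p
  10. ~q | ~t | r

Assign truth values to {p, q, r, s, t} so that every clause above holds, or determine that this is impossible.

UNSATISFIABLE

From the singleton clause (r), r = 1.
From the singleton clause (~t), t = 0.
From the singleton clause (~s), s = 0.
But (s) is also a unit clause — contradiction.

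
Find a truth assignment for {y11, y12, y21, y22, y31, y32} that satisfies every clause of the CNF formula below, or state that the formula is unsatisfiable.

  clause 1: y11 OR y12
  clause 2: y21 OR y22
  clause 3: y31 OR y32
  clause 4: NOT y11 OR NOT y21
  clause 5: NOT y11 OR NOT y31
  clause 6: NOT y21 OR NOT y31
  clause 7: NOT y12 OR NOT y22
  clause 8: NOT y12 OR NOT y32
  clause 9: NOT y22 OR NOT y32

Try y11 = true.
The clause (NOT y21) is unit, so y21 = false.
The clause (y22) is unit, so y22 = true.
The clause (NOT y31) is unit, so y31 = false.
The clause (y32) is unit, so y32 = true.
Now (NOT y32) is unsatisfied and unit — conflict.
So y11 must be the other value — set y11 = false.
The clause (y12) is unit, so y12 = true.
The clause (NOT y22) is unit, so y22 = false.
The clause (y21) is unit, so y21 = true.
The clause (NOT y31) is unit, so y31 = false.
The clause (y32) is unit, so y32 = true.
Now (NOT y32) is unsatisfied and unit — conflict.
Both values of y11 lead to a conflict.

UNSATISFIABLE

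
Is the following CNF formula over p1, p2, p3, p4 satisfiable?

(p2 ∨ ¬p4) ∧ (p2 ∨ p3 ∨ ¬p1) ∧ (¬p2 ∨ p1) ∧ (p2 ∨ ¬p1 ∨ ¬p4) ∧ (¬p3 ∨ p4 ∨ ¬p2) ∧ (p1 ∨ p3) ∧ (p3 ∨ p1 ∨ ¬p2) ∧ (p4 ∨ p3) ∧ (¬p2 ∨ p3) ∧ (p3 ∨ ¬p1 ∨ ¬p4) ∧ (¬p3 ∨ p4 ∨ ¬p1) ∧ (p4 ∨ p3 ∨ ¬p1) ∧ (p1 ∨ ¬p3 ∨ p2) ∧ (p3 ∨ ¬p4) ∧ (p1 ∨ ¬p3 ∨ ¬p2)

Case p2 = True:
(p1) alone gives p1 = True.
(p3) alone gives p3 = True.
(p4) alone gives p4 = True.
Every clause now holds.
A satisfying assignment: p1=True,  p2=True,  p3=True,  p4=True.

Yes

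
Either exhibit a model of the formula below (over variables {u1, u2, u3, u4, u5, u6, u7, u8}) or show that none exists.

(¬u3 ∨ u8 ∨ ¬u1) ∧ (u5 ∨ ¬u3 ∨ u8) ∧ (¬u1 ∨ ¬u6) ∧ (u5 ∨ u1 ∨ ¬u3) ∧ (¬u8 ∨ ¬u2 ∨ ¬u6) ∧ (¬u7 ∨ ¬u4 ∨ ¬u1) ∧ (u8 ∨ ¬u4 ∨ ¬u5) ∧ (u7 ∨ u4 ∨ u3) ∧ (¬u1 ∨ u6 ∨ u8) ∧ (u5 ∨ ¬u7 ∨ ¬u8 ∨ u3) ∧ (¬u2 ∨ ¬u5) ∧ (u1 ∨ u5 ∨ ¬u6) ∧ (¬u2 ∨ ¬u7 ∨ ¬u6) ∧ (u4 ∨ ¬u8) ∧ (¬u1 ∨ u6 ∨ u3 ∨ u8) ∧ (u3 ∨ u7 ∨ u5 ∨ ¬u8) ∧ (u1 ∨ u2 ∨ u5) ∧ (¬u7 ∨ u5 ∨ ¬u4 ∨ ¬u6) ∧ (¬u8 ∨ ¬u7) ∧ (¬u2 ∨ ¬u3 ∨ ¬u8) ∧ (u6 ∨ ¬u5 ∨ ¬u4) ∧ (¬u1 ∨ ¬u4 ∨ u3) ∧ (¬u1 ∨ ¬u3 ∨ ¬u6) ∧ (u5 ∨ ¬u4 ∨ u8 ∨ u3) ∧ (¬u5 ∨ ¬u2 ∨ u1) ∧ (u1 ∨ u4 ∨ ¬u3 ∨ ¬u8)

u1: False; u2: False; u3: True; u4: False; u5: True; u6: False; u7: False; u8: False

Case u1 = False:
Case u5 = True:
The clause (¬u2) is unit, so u2 = False.
Case u8 = False:
The clause (¬u4) is unit, so u4 = False.
Case u7 = False:
The clause (u3) is unit, so u3 = True.
All clauses hold; u6 can take either value.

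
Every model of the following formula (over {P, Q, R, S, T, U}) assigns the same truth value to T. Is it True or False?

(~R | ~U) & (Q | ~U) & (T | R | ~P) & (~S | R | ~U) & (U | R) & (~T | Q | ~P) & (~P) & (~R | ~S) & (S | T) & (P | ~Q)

Suppose T = 0.
(~P) alone gives P = 0.
(S) alone gives S = 1.
(~R) alone gives R = 0.
(~U) alone gives U = 0.
That conflicts with the unit clause (U).
So every satisfying assignment has T = True.

True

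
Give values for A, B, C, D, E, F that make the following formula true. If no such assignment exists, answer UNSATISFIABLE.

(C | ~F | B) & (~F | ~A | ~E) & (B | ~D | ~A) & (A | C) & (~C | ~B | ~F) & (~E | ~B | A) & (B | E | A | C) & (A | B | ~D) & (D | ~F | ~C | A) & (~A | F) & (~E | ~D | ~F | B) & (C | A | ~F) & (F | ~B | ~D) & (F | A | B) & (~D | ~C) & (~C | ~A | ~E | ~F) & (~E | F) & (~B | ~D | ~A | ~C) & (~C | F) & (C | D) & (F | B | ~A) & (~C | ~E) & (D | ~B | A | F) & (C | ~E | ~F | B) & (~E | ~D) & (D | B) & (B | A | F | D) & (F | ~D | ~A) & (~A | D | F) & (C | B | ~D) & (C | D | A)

A=1, B=1, C=0, D=1, E=0, F=1

Suppose A = 1.
From the singleton clause (F), F = 1.
From the singleton clause (~E), E = 0.
Suppose C = 0.
From the singleton clause (B), B = 1.
From the singleton clause (D), D = 1.
This assignment satisfies each clause.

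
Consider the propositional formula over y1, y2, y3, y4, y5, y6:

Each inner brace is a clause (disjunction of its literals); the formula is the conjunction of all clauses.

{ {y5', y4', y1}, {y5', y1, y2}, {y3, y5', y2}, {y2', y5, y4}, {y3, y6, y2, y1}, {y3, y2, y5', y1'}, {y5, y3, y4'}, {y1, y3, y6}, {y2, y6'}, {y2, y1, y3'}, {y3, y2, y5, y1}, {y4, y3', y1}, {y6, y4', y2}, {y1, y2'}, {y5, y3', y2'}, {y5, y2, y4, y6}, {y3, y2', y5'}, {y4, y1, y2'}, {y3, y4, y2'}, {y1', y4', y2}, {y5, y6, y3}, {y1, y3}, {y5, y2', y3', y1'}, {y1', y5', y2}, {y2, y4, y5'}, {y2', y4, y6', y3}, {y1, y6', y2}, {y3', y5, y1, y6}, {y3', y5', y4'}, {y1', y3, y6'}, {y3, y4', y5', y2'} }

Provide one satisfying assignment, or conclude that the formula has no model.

y1: 1; y2: 1; y3: 1; y4: 0; y5: 1; y6: 0

Try y2 = 1.
(y1) alone gives y1 = 1.
Try y5 = 1.
(y3) alone gives y3 = 1.
(y4') alone gives y4 = 0.
Every clause is now satisfied; y6 is unconstrained.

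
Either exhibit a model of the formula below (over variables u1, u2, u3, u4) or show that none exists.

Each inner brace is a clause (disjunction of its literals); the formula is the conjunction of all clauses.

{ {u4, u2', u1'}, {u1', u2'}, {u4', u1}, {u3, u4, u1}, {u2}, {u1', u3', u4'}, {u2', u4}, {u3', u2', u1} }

(u2) alone gives u2 = 1.
(u1') alone gives u1 = 0.
(u4') alone gives u4 = 0.
Now (u4) is unsatisfied and unit — conflict.

UNSATISFIABLE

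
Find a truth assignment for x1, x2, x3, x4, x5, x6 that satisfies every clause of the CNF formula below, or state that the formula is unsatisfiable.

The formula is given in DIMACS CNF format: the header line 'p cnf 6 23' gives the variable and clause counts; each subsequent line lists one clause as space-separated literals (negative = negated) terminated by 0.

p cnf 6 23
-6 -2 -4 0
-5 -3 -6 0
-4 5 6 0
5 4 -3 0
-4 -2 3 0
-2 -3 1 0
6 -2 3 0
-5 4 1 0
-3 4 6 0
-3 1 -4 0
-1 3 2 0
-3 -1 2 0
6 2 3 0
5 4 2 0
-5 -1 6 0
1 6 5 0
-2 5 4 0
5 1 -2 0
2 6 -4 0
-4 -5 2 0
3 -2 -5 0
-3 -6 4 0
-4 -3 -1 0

Branch on x6: set x6 = True.
Branch on x2: set x2 = False.
Branch on x5: set x5 = False.
The clause (x4) is unit, so x4 = True.
Branch on x3: set x3 = False.
The clause (¬x1) is unit, so x1 = False.
All clauses are satisfied.

x1=False,  x2=False,  x3=False,  x4=True,  x5=False,  x6=True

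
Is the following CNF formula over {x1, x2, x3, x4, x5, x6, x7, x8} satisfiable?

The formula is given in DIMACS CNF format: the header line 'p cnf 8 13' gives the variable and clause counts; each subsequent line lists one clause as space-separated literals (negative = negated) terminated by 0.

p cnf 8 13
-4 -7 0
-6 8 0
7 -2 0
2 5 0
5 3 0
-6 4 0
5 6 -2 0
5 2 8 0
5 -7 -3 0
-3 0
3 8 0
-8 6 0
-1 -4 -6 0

Unit clause (¬x3) forces x3 = False.
Unit clause (x5) forces x5 = True.
Unit clause (x8) forces x8 = True.
Unit clause (x6) forces x6 = True.
Unit clause (x4) forces x4 = True.
Unit clause (¬x7) forces x7 = False.
Unit clause (¬x2) forces x2 = False.
Unit clause (¬x1) forces x1 = False.
Every clause now holds.
A satisfying assignment: x1: False; x2: False; x3: False; x4: True; x5: True; x6: True; x7: False; x8: True.

Yes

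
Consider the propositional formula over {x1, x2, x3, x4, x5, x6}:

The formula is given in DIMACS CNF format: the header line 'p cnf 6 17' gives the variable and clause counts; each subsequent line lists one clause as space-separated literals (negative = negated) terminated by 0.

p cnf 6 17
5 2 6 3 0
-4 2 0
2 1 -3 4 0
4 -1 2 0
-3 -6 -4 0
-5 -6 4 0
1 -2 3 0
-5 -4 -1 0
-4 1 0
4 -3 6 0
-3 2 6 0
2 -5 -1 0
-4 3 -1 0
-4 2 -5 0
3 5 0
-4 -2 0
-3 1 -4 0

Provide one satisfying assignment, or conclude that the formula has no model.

x1=True, x2=True, x3=True, x4=False, x5=False, x6=True

Suppose x4 = False.
Suppose x1 = True.
Unit clause (x2) forces x2 = True.
Suppose x5 = False.
Unit clause (x3) forces x3 = True.
Unit clause (x6) forces x6 = True.
Every clause now holds.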